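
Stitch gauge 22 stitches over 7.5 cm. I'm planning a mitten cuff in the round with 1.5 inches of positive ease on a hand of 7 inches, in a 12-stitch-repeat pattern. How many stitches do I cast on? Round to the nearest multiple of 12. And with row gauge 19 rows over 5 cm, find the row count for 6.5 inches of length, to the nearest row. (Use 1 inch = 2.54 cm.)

Cast on 60 stitches; work 63 rows.

Finished = 7 + 1.5 = 8.5 inches.
8.5 inches × 2.54 = 21.59 cm.
22/7.5 = 2.933 sts per cm; 21.59 × 2.933 = 63.33 sts.
Nearest multiple of 12 → 60.
6.5 inches = 16.51 cm; × 3.8 = 62.74 → 63 rows.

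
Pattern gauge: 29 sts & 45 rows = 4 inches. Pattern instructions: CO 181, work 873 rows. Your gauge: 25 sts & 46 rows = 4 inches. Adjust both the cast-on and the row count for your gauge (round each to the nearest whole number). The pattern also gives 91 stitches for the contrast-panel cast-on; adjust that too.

Stitches: 181 × 25/29 = 156.03 → 156.
Rows: 873 × 46/45 = 892.40 → 892.
contrast-panel cast-on: 91 × 25/29 = 78.45 → 78.

Cast on 156 stitches; work 892 rows; contrast-panel cast-on 78 stitches.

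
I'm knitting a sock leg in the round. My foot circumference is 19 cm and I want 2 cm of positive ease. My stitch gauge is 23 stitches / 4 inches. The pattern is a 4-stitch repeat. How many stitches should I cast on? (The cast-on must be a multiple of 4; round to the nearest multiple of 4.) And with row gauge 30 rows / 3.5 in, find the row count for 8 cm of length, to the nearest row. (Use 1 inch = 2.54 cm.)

Finished = 19 + 2 = 21 cm.
21 cm × 1/2.54 = 8.27 inches.
23/4 = 5.75 sts per in; 8.27 × 5.75 = 47.54 sts.
Nearest multiple of 4 → 48.
8 cm = 3.15 inches; × 8.571 = 27.00 → 27 rows.

Cast on 48 stitches; work 27 rows.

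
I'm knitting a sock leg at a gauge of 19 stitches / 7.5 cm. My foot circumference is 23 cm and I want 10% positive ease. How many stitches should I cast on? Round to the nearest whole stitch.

Cast on 64 stitches.

Finished = 23 × 1.10 = 25.30 cm.
19 / 7.5 = 2.533 sts per cm.
25.30 × 2.533 = 64.09 sts.
→ 64 sts.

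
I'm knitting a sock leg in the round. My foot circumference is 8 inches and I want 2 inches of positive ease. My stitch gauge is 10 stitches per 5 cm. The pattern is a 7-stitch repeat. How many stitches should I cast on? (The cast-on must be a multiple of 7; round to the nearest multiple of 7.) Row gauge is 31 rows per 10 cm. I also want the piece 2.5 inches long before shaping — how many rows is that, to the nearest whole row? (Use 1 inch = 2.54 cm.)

Finished = 8 + 2 = 10 inches.
10 inches × 2.54 = 25.40 cm.
10/5 = 2 sts per cm; 25.40 × 2 = 50.80 sts.
Nearest multiple of 7 → 49.
2.5 inches = 6.35 cm; × 3.1 = 19.68 → 20 rows.

Cast on 49 stitches; work 20 rows.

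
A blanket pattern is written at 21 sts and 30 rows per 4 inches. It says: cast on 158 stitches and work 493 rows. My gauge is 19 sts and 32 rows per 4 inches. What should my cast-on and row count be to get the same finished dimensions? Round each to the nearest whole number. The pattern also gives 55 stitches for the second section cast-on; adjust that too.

Cast on 143 stitches; work 526 rows; second section cast-on 50 stitches.

Stitches: 158 × 19/21 = 142.95 → 143.
Rows: 493 × 32/30 = 525.87 → 526.
second section cast-on: 55 × 19/21 = 49.76 → 50.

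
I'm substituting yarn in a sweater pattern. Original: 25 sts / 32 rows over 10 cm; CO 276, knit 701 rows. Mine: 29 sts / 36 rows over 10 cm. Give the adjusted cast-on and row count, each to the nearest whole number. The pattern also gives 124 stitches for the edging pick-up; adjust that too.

Stitches: 276 × 29/25 = 320.16 → 320.
Rows: 701 × 36/32 = 788.62 → 789.
edging pick-up: 124 × 29/25 = 143.84 → 144.

Cast on 320 stitches; work 789 rows; edging pick-up 144 stitches.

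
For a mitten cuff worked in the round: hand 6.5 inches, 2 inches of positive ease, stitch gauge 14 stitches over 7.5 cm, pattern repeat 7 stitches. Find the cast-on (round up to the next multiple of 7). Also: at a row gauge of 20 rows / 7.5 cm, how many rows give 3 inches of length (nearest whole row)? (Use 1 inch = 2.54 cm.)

Cast on 42 stitches; work 20 rows.

Finished = 6.5 + 2 = 8.5 inches.
8.5 inches × 2.54 = 21.59 cm.
14/7.5 = 1.867 sts per cm; 21.59 × 1.867 = 40.30 sts.
Next multiple of 7 → 42.
3 inches = 7.62 cm; × 2.667 = 20.32 → 20 rows.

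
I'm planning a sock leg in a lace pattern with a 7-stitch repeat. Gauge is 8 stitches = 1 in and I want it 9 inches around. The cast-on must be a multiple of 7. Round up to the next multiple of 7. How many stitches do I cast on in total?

CO 77 sts.

8 / 1 = 8 sts per inch.
9 × 8 = 72.00 sts.
Next multiple of 7: 77.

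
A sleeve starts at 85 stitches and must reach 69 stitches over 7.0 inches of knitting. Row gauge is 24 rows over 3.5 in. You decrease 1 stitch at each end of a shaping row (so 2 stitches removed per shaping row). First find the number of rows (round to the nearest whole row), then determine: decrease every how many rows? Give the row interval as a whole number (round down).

Rows = 7.0 × 6.857 = 48.0 → 48 rows.
Stitches to remove: 16 → 8 shaping rows (at 2 st each).
48 / 8 = 6.00 → every 6 rows.

Decrease every 6th row.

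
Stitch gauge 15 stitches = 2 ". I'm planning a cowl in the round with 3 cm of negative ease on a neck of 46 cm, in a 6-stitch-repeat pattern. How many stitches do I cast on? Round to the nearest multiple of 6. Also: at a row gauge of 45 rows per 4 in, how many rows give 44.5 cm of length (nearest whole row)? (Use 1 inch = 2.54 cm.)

Finished = 46 − 3 = 43 cm.
43 cm × 1/2.54 = 16.93 inches.
15/2 = 7.5 sts per in; 16.93 × 7.5 = 126.97 sts.
Nearest multiple of 6 → 126.
44.5 cm = 17.52 inches; × 11.25 = 197.10 → 197 rows.

Cast on 126 stitches; work 197 rows.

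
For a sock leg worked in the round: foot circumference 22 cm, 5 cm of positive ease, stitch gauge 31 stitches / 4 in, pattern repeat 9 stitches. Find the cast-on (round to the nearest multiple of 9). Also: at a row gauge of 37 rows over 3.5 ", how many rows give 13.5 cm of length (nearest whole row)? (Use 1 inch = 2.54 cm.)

Cast on 81 stitches; work 56 rows.

Finished = 22 + 5 = 27 cm.
27 cm × 1/2.54 = 10.63 inches.
31/4 = 7.75 sts per in; 10.63 × 7.75 = 82.38 sts.
Nearest multiple of 9 → 81.
13.5 cm = 5.31 inches; × 10.571 = 56.19 → 56 rows.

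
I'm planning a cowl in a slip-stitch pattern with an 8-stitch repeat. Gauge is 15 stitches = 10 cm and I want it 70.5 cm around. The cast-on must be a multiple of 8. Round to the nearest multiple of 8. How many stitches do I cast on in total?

104 stitches.

15 / 10 = 1.5 sts per cm.
70.5 × 1.5 = 105.75 sts.
Nearest multiple of 8: 104.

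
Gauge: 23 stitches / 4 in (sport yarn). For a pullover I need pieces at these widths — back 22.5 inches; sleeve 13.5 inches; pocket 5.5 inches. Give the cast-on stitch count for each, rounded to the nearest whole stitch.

Rate = 23/4 = 5.75 sts per in.
back: 22.5 × 5.75 = 129.38 → 129.
sleeve: 13.5 × 5.75 = 77.62 → 78.
pocket: 5.5 × 5.75 = 31.62 → 32.

back 129; sleeve 78; pocket 32.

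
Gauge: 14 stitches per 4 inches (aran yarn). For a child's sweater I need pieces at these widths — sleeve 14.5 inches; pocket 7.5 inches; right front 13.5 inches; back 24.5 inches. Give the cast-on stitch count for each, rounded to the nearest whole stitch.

sleeve 51; pocket 26; right front 47; back 86.

Rate = 14/4 = 3.5 sts per in.
sleeve: 14.5 × 3.5 = 50.75 → 51.
pocket: 7.5 × 3.5 = 26.25 → 26.
right front: 13.5 × 3.5 = 47.25 → 47.
back: 24.5 × 3.5 = 85.75 → 86.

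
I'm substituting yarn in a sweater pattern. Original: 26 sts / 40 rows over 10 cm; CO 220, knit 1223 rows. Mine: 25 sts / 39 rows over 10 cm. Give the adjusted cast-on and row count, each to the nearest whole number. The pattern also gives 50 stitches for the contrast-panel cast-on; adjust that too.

Cast on 212 stitches; work 1192 rows; contrast-panel cast-on 48 stitches.

Stitches: 220 × 25/26 = 211.54 → 212.
Rows: 1223 × 39/40 = 1192.42 → 1192.
contrast-panel cast-on: 50 × 25/26 = 48.08 → 48.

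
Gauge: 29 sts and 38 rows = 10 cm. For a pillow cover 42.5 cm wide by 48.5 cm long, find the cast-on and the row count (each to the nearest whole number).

Cast on 123 stitches and work 184 rows.

Stitch gauge = 29/10 = 2.9 sts/cm; 42.5 × 2.9 = 123.25 → 123 sts.
Row gauge = 38/10 = 3.8 rows/cm; 48.5 × 3.8 = 184.30 → 184 rows.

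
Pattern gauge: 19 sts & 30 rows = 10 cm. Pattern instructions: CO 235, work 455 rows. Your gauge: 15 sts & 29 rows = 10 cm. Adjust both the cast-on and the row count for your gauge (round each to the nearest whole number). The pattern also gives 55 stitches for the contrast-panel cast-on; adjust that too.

Cast on 186 stitches; work 440 rows; contrast-panel cast-on 43 stitches.

Stitches: 235 × 15/19 = 185.53 → 186.
Rows: 455 × 29/30 = 439.83 → 440.
contrast-panel cast-on: 55 × 15/19 = 43.42 → 43.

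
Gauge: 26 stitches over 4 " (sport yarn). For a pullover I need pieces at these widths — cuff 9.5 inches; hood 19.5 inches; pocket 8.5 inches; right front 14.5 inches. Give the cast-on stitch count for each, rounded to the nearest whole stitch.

cuff 62; hood 127; pocket 55; right front 94.

Rate = 26/4 = 6.5 sts per in.
cuff: 9.5 × 6.5 = 61.75 → 62.
hood: 19.5 × 6.5 = 126.75 → 127.
pocket: 8.5 × 6.5 = 55.25 → 55.
right front: 14.5 × 6.5 = 94.25 → 94.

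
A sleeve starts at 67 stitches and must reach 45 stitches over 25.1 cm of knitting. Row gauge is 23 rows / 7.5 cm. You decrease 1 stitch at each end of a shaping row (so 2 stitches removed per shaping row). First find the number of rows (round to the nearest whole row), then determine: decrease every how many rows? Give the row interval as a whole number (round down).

Rows = 25.1 × 3.067 = 77.0 → 77 rows.
Stitches to remove: 22 → 11 shaping rows (at 2 st each).
77 / 11 = 7.00 → every 7 rows.

Decrease every 7th row.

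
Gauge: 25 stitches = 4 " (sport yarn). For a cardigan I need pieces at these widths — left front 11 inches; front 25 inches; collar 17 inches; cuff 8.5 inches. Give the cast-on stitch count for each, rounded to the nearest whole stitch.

Rate = 25/4 = 6.25 sts per in.
left front: 11 × 6.25 = 68.75 → 69.
front: 25 × 6.25 = 156.25 → 156.
collar: 17 × 6.25 = 106.25 → 106.
cuff: 8.5 × 6.25 = 53.12 → 53.

left front 69; front 156; collar 106; cuff 53.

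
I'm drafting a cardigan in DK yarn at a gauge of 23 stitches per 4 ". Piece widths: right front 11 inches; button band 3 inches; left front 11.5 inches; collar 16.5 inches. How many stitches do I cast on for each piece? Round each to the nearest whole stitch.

Rate = 23/4 = 5.75 sts per in.
right front: 11 × 5.75 = 63.25 → 63.
button band: 3 × 5.75 = 17.25 → 17.
left front: 11.5 × 5.75 = 66.12 → 66.
collar: 16.5 × 5.75 = 94.88 → 95.

right front 63; button band 17; left front 66; collar 95.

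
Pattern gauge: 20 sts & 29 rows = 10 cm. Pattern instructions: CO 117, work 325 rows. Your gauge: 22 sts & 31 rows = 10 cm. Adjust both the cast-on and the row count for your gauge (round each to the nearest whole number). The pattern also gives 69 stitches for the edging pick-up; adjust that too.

Cast on 129 stitches; work 347 rows; edging pick-up 76 stitches.

Stitches: 117 × 22/20 = 128.70 → 129.
Rows: 325 × 31/29 = 347.41 → 347.
edging pick-up: 69 × 22/20 = 75.90 → 76.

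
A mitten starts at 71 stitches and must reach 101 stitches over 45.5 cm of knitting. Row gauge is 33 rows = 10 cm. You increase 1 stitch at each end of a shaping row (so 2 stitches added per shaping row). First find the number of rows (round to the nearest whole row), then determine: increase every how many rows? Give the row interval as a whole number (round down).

Rows = 45.5 × 3.3 = 150.2 → 150 rows.
Stitches to add: 30 → 15 shaping rows (at 2 st each).
150 / 15 = 10.00 → every 10 rows.

Increase every 10th row.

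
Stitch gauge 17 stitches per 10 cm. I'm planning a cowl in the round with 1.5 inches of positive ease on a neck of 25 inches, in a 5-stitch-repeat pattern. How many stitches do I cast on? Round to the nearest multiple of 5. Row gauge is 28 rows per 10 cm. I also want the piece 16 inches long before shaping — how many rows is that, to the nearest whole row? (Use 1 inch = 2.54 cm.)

Finished = 25 + 1.5 = 26.5 inches.
26.5 inches × 2.54 = 67.31 cm.
17/10 = 1.7 sts per cm; 67.31 × 1.7 = 114.43 sts.
Nearest multiple of 5 → 115.
16 inches = 40.64 cm; × 2.8 = 113.79 → 114 rows.

Cast on 115 stitches; work 114 rows.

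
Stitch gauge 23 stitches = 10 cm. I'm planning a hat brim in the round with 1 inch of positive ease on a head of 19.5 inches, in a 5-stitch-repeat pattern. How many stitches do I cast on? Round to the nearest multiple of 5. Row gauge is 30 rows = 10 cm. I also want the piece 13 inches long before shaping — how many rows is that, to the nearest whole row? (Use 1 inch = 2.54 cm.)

Finished = 19.5 + 1 = 20.5 inches.
20.5 inches × 2.54 = 52.07 cm.
23/10 = 2.3 sts per cm; 52.07 × 2.3 = 119.76 sts.
Nearest multiple of 5 → 120.
13 inches = 33.02 cm; × 3 = 99.06 → 99 rows.

Cast on 120 stitches; work 99 rows.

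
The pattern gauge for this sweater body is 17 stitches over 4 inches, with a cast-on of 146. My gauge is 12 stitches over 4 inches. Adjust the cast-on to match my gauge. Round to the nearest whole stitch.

Scale factor = 12 / 17 = 0.706.
146 × 12 / 17 = 103.06 sts.
→ 103 sts.

103 stitches.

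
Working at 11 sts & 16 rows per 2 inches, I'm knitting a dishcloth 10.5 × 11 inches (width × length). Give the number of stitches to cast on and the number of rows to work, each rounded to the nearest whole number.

Stitch gauge = 11/2 = 5.5 sts/in; 10.5 × 5.5 = 57.75 → 58 sts.
Row gauge = 16/2 = 8 rows/in; 11 × 8 = 88.00 → 88 rows.

Cast on 58 stitches and work 88 rows.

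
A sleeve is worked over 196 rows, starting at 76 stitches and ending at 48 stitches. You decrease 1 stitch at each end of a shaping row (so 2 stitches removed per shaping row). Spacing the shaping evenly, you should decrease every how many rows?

Stitches to remove: |48 − 76| = 28.
Shaping rows needed: 28 / 2 = 14.
196 rows / 14 = every 14 rows.

Decrease every 14th row.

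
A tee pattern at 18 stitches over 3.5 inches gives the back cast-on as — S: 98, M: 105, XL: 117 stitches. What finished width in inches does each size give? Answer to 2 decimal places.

S 19.06 inches; M 20.42 inches; XL 22.75 inches.

18/3.5 = 5.143 sts per in.
S: 98 / 5.143 = 19.056 → 19.06 in.
M: 105 / 5.143 = 20.417 → 20.42 in.
XL: 117 / 5.143 = 22.750 → 22.75 in.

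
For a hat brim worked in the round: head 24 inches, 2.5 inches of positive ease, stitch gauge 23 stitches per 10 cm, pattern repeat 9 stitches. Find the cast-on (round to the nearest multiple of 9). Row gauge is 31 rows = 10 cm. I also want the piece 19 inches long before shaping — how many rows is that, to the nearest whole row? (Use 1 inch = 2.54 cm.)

Cast on 153 stitches; work 150 rows.

Finished = 24 + 2.5 = 26.5 inches.
26.5 inches × 2.54 = 67.31 cm.
23/10 = 2.3 sts per cm; 67.31 × 2.3 = 154.81 sts.
Nearest multiple of 9 → 153.
19 inches = 48.26 cm; × 3.1 = 149.61 → 150 rows.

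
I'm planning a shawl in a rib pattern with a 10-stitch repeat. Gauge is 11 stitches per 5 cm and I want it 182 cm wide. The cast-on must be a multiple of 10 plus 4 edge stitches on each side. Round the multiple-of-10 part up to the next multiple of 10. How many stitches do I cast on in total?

Cast on 408 stitches.

11 / 5 = 2.2 sts per cm.
182 × 2.2 = 400.40 sts.
Less 8 edge sts → 392.40 for the repeat.
Next multiple of 10: 400.
Add back 8 edge sts → 408.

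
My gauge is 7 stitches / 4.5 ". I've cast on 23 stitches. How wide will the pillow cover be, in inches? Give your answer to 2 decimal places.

7 stitches / 4.5 inch = 1.556 stitches per inch.
23 / 1.556 = 14.786 inches.

14.79 inches.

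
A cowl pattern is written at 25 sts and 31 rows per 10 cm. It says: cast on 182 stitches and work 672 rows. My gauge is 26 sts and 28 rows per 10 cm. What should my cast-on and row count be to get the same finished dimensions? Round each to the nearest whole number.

Stitches: 182 × 26/25 = 189.28 → 189.
Rows: 672 × 28/31 = 606.97 → 607.

Cast on 189 stitches; work 607 rows.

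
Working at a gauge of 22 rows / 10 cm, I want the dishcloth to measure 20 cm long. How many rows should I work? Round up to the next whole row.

22 rows / 10 cm = 2.2 rows per cm.
20 × 2.2 = 44.00 rows.

Work 44 rows.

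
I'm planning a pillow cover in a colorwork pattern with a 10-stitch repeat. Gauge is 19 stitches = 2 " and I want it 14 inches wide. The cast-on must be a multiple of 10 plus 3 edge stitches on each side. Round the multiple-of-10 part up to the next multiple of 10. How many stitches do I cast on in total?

19 / 2 = 9.5 sts per inch.
14 × 9.5 = 133.00 sts.
Less 6 edge sts → 127.00 for the repeat.
Next multiple of 10: 130.
Add back 6 edge sts → 136.

Cast on 136 stitches.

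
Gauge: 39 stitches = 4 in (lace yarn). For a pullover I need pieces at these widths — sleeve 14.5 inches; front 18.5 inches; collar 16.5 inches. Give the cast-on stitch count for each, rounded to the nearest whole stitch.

Rate = 39/4 = 9.75 sts per in.
sleeve: 14.5 × 9.75 = 141.38 → 141.
front: 18.5 × 9.75 = 180.38 → 180.
collar: 16.5 × 9.75 = 160.88 → 161.

sleeve 141; front 180; collar 161.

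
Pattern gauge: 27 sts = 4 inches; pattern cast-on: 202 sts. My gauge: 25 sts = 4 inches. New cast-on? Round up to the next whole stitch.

188 stitches.

Scale factor = 25 / 27 = 0.926.
202 × 25 / 27 = 187.04 sts.
→ 188 sts.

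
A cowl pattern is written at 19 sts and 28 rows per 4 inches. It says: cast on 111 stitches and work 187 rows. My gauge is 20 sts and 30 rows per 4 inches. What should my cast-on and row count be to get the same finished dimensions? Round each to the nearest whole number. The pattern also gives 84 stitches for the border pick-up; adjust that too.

Stitches: 111 × 20/19 = 116.84 → 117.
Rows: 187 × 30/28 = 200.36 → 200.
border pick-up: 84 × 20/19 = 88.42 → 88.

Cast on 117 stitches; work 200 rows; border pick-up 88 stitches.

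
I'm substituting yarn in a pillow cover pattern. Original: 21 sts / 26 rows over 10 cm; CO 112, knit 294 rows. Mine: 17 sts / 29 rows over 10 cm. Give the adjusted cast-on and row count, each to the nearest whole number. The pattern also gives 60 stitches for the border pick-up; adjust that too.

Stitches: 112 × 17/21 = 90.67 → 91.
Rows: 294 × 29/26 = 327.92 → 328.
border pick-up: 60 × 17/21 = 48.57 → 49.

Cast on 91 stitches; work 328 rows; border pick-up 49 stitches.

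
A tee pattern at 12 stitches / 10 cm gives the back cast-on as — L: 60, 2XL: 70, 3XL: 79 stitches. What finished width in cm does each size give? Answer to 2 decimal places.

12/10 = 1.2 sts per cm.
L: 60 / 1.2 = 50.000 → 50.00 cm.
2XL: 70 / 1.2 = 58.333 → 58.33 cm.
3XL: 79 / 1.2 = 65.833 → 65.83 cm.

L 50.00 cm; 2XL 58.33 cm; 3XL 65.83 cm.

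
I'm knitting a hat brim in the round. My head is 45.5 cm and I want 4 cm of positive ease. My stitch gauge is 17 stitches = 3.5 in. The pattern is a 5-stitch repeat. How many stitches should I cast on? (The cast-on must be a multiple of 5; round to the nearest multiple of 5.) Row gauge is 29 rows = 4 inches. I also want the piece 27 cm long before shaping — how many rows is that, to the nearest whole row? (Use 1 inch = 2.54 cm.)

Finished = 45.5 + 4 = 49.5 cm.
49.5 cm × 1/2.54 = 19.49 inches.
17/3.5 = 4.857 sts per in; 19.49 × 4.857 = 94.66 sts.
Nearest multiple of 5 → 95.
27 cm = 10.63 inches; × 7.25 = 77.07 → 77 rows.

Cast on 95 stitches; work 77 rows.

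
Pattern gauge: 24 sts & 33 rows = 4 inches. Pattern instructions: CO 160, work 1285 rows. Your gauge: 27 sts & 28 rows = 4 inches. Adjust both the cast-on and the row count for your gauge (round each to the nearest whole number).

Cast on 180 stitches; work 1090 rows.

Stitches: 160 × 27/24 = 180.00 → 180.
Rows: 1285 × 28/33 = 1090.30 → 1090.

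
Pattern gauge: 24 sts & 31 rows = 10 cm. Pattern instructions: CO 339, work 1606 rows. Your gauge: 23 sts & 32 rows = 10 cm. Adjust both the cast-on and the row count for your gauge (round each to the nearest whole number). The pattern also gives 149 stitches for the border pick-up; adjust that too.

Cast on 325 stitches; work 1658 rows; border pick-up 143 stitches.

Stitches: 339 × 23/24 = 324.88 → 325.
Rows: 1606 × 32/31 = 1657.81 → 1658.
border pick-up: 149 × 23/24 = 142.79 → 143.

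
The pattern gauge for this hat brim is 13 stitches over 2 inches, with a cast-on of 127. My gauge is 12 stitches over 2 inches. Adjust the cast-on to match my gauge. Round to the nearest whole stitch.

CO 117 sts.

Scale factor = 12 / 13 = 0.923.
127 × 12 / 13 = 117.23 sts.
→ 117 sts.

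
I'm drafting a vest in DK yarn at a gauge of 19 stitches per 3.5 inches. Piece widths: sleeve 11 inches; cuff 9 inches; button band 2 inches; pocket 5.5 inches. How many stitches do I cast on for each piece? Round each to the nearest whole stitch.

Rate = 19/3.5 = 5.429 sts per in.
sleeve: 11 × 5.429 = 59.71 → 60.
cuff: 9 × 5.429 = 48.86 → 49.
button band: 2 × 5.429 = 10.86 → 11.
pocket: 5.5 × 5.429 = 29.86 → 30.

sleeve 60; cuff 49; button band 11; pocket 30.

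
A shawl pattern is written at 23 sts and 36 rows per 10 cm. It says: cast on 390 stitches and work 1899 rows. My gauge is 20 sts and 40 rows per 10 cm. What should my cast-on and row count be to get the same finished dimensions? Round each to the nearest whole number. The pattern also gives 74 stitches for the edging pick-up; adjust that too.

Cast on 339 stitches; work 2110 rows; edging pick-up 64 stitches.

Stitches: 390 × 20/23 = 339.13 → 339.
Rows: 1899 × 40/36 = 2110.00 → 2110.
edging pick-up: 74 × 20/23 = 64.35 → 64.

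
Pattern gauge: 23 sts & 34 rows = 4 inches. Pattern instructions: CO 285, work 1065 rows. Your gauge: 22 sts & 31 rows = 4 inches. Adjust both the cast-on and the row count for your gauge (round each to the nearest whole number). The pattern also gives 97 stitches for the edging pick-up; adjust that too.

Cast on 273 stitches; work 971 rows; edging pick-up 93 stitches.

Stitches: 285 × 22/23 = 272.61 → 273.
Rows: 1065 × 31/34 = 971.03 → 971.
edging pick-up: 97 × 22/23 = 92.78 → 93.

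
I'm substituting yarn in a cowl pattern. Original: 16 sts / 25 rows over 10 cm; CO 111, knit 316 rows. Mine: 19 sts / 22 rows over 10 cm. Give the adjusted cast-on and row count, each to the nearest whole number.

Cast on 132 stitches; work 278 rows.

Stitches: 111 × 19/16 = 131.81 → 132.
Rows: 316 × 22/25 = 278.08 → 278.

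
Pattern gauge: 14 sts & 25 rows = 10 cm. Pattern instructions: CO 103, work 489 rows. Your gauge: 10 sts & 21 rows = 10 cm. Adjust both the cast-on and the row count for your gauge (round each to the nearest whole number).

Cast on 74 stitches; work 411 rows.

Stitches: 103 × 10/14 = 73.57 → 74.
Rows: 489 × 21/25 = 410.76 → 411.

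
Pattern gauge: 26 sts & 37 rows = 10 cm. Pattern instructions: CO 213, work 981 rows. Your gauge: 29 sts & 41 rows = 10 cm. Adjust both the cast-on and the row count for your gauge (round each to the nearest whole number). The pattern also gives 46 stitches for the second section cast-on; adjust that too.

Cast on 238 stitches; work 1087 rows; second section cast-on 51 stitches.

Stitches: 213 × 29/26 = 237.58 → 238.
Rows: 981 × 41/37 = 1087.05 → 1087.
second section cast-on: 46 × 29/26 = 51.31 → 51.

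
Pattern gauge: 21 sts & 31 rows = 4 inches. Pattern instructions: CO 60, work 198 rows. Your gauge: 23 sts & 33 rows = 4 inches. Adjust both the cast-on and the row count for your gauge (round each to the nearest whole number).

Stitches: 60 × 23/21 = 65.71 → 66.
Rows: 198 × 33/31 = 210.77 → 211.

Cast on 66 stitches; work 211 rows.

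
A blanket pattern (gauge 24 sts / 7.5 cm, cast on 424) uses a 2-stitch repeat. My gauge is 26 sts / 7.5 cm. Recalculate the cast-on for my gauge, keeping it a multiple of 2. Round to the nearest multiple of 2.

424 × 26 / 24 = 459.33.
Nearest multiple of 2: 460.

Cast on 460 stitches.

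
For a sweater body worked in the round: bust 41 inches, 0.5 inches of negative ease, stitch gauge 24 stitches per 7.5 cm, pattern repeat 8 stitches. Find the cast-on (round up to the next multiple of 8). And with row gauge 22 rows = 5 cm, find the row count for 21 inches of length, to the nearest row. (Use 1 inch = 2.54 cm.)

Finished = 41 − 0.5 = 40.5 inches.
40.5 inches × 2.54 = 102.87 cm.
24/7.5 = 3.2 sts per cm; 102.87 × 3.2 = 329.18 sts.
Next multiple of 8 → 336.
21 inches = 53.34 cm; × 4.4 = 234.70 → 235 rows.

Cast on 336 stitches; work 235 rows.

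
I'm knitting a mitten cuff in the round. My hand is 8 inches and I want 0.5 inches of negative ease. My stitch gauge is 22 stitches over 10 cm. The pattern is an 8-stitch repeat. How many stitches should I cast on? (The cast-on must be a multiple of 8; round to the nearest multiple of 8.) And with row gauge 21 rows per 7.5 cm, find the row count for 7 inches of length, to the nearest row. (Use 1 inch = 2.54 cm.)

Finished = 8 − 0.5 = 7.5 inches.
7.5 inches × 2.54 = 19.05 cm.
22/10 = 2.2 sts per cm; 19.05 × 2.2 = 41.91 sts.
Nearest multiple of 8 → 40.
7 inches = 17.78 cm; × 2.8 = 49.78 → 50 rows.

Cast on 40 stitches; work 50 rows.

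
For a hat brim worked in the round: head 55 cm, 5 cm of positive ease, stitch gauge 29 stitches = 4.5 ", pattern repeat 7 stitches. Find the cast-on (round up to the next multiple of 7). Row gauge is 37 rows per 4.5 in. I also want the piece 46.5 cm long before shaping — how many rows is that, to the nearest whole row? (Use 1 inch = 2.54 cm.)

Finished = 55 + 5 = 60 cm.
60 cm × 1/2.54 = 23.62 inches.
29/4.5 = 6.444 sts per in; 23.62 × 6.444 = 152.23 sts.
Next multiple of 7 → 154.
46.5 cm = 18.31 inches; × 8.222 = 150.52 → 151 rows.

Cast on 154 stitches; work 151 rows.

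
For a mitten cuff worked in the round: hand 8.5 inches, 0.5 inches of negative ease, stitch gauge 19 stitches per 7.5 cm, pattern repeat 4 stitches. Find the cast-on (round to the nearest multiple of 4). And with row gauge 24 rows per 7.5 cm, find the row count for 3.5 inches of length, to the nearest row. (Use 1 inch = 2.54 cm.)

Cast on 52 stitches; work 28 rows.

Finished = 8.5 − 0.5 = 8 inches.
8 inches × 2.54 = 20.32 cm.
19/7.5 = 2.533 sts per cm; 20.32 × 2.533 = 51.48 sts.
Nearest multiple of 4 → 52.
3.5 inches = 8.89 cm; × 3.2 = 28.45 → 28 rows.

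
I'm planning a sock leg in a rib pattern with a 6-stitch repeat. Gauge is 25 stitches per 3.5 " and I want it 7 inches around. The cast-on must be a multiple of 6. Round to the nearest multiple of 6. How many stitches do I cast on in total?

48 stitches.

25 / 3.5 = 7.143 sts per inch.
7 × 7.143 = 50.00 sts.
Nearest multiple of 6: 48.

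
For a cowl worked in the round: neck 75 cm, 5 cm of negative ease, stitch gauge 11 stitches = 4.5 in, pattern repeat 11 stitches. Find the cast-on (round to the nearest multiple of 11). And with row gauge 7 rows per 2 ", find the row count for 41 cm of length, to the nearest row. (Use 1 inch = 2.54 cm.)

Finished = 75 − 5 = 70 cm.
70 cm × 1/2.54 = 27.56 inches.
11/4.5 = 2.444 sts per in; 27.56 × 2.444 = 67.37 sts.
Nearest multiple of 11 → 66.
41 cm = 16.14 inches; × 3.5 = 56.50 → 56 rows.

Cast on 66 stitches; work 56 rows.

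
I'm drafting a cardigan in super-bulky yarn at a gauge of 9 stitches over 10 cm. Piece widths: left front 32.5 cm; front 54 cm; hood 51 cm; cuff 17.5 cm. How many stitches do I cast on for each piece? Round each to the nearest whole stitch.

Rate = 9/10 = 0.9 sts per cm.
left front: 32.5 × 0.9 = 29.25 → 29.
front: 54 × 0.9 = 48.60 → 49.
hood: 51 × 0.9 = 45.90 → 46.
cuff: 17.5 × 0.9 = 15.75 → 16.

left front 29; front 49; hood 46; cuff 16.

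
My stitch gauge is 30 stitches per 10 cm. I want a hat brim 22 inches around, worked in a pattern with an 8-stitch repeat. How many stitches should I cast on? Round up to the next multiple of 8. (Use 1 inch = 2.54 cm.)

22 in = 22 × 2.54 = 55.88 cm.
30 / 10 = 3 sts/cm.
55.88 × 3 = 167.64 sts.
→ 168.

Cast on 168 stitches.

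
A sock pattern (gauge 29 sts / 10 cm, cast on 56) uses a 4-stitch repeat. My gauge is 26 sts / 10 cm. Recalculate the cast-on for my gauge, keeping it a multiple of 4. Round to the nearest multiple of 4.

Cast on 52 stitches.

56 × 26 / 29 = 50.21.
Nearest multiple of 4: 52.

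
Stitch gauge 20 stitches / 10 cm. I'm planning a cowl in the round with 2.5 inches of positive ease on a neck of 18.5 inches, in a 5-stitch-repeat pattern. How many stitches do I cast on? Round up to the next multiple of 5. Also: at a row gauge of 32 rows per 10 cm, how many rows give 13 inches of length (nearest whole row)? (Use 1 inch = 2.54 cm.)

Cast on 110 stitches; work 106 rows.

Finished = 18.5 + 2.5 = 21 inches.
21 inches × 2.54 = 53.34 cm.
20/10 = 2 sts per cm; 53.34 × 2 = 106.68 sts.
Next multiple of 5 → 110.
13 inches = 33.02 cm; × 3.2 = 105.66 → 106 rows.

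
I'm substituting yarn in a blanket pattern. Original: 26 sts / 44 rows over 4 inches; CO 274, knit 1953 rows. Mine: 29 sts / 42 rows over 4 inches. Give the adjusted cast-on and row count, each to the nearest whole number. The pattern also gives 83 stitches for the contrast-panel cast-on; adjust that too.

Stitches: 274 × 29/26 = 305.62 → 306.
Rows: 1953 × 42/44 = 1864.23 → 1864.
contrast-panel cast-on: 83 × 29/26 = 92.58 → 93.

Cast on 306 stitches; work 1864 rows; contrast-panel cast-on 93 stitches.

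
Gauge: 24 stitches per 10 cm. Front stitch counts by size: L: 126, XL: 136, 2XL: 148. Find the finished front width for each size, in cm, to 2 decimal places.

24/10 = 2.4 sts per cm.
L: 126 / 2.4 = 52.500 → 52.50 cm.
XL: 136 / 2.4 = 56.667 → 56.67 cm.
2XL: 148 / 2.4 = 61.667 → 61.67 cm.

L 52.50 cm; XL 56.67 cm; 2XL 61.67 cm.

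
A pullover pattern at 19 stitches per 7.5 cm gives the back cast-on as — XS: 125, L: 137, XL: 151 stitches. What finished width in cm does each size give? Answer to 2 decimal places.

XS 49.34 cm; L 54.08 cm; XL 59.61 cm.

19/7.5 = 2.533 sts per cm.
XS: 125 / 2.533 = 49.342 → 49.34 cm.
L: 137 / 2.533 = 54.079 → 54.08 cm.
XL: 151 / 2.533 = 59.605 → 59.61 cm.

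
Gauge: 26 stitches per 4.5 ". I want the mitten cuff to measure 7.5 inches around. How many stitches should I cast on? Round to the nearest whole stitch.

43 stitches.

26 stitches / 4.5 in = 5.778 stitches per inch.
7.5 × 5.778 = 43.33 stitches.
Round to nearest → 43.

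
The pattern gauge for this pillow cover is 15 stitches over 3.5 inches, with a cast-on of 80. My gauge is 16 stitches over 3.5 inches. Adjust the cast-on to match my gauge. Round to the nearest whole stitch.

Cast on 85 stitches.

Scale factor = 16 / 15 = 1.067.
80 × 16 / 15 = 85.33 sts.
→ 85 sts.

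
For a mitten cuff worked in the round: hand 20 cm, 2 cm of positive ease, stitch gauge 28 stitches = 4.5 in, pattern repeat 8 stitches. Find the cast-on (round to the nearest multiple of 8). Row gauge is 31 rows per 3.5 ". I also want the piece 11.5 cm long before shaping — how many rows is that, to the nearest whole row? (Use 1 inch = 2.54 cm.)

Finished = 20 + 2 = 22 cm.
22 cm × 1/2.54 = 8.66 inches.
28/4.5 = 6.222 sts per in; 8.66 × 6.222 = 53.89 sts.
Nearest multiple of 8 → 56.
11.5 cm = 4.53 inches; × 8.857 = 40.10 → 40 rows.

Cast on 56 stitches; work 40 rows.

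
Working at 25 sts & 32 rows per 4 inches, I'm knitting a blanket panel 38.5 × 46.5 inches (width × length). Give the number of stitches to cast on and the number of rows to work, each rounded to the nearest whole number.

Cast on 241 stitches and work 372 rows.

Stitch gauge = 25/4 = 6.25 sts/in; 38.5 × 6.25 = 240.62 → 241 sts.
Row gauge = 32/4 = 8 rows/in; 46.5 × 8 = 372.00 → 372 rows.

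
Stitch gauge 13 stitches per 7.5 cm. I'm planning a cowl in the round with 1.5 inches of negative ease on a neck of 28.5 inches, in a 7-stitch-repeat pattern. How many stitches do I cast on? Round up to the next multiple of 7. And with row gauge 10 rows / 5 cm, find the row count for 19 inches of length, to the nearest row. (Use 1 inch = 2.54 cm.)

Finished = 28.5 − 1.5 = 27 inches.
27 inches × 2.54 = 68.58 cm.
13/7.5 = 1.733 sts per cm; 68.58 × 1.733 = 118.87 sts.
Next multiple of 7 → 119.
19 inches = 48.26 cm; × 2 = 96.52 → 97 rows.

Cast on 119 stitches; work 97 rows.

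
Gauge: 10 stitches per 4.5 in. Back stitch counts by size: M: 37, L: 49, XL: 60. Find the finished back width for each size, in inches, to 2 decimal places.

10/4.5 = 2.222 sts per in.
M: 37 / 2.222 = 16.650 → 16.65 in.
L: 49 / 2.222 = 22.050 → 22.05 in.
XL: 60 / 2.222 = 27.000 → 27.00 in.

M 16.65 inches; L 22.05 inches; XL 27.00 inches.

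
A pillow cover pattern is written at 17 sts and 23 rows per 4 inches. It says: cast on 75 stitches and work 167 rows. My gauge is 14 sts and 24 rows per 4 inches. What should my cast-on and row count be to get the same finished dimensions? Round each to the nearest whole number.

Stitches: 75 × 14/17 = 61.76 → 62.
Rows: 167 × 24/23 = 174.26 → 174.

Cast on 62 stitches; work 174 rows.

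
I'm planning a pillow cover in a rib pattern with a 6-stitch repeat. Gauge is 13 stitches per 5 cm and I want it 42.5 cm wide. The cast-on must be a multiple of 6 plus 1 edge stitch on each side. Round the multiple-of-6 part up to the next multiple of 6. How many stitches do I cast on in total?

13 / 5 = 2.6 sts per cm.
42.5 × 2.6 = 110.50 sts.
Less 2 edge sts → 108.50 for the repeat.
Next multiple of 6: 114.
Add back 2 edge sts → 116.

CO 116 sts.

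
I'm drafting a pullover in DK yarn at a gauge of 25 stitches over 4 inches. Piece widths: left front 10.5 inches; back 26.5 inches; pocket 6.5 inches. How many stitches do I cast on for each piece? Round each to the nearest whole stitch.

Rate = 25/4 = 6.25 sts per in.
left front: 10.5 × 6.25 = 65.62 → 66.
back: 26.5 × 6.25 = 165.62 → 166.
pocket: 6.5 × 6.25 = 40.62 → 41.

left front 66; back 166; pocket 41.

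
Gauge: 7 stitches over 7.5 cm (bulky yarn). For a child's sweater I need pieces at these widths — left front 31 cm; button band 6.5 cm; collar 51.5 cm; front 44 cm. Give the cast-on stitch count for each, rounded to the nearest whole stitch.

left front 29; button band 6; collar 48; front 41.

Rate = 7/7.5 = 0.933 sts per cm.
left front: 31 × 0.933 = 28.93 → 29.
button band: 6.5 × 0.933 = 6.07 → 6.
collar: 51.5 × 0.933 = 48.07 → 48.
front: 44 × 0.933 = 41.07 → 41.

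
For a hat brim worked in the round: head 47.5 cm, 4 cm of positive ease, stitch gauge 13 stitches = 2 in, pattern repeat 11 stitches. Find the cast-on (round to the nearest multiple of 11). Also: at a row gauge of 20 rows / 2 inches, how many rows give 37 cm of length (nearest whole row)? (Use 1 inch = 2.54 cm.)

Finished = 47.5 + 4 = 51.5 cm.
51.5 cm × 1/2.54 = 20.28 inches.
13/2 = 6.5 sts per in; 20.28 × 6.5 = 131.79 sts.
Nearest multiple of 11 → 132.
37 cm = 14.57 inches; × 10 = 145.67 → 146 rows.

Cast on 132 stitches; work 146 rows.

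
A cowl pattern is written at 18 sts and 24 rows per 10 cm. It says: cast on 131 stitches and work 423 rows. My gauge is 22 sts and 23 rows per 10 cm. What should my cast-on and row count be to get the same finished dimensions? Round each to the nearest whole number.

Cast on 160 stitches; work 405 rows.

Stitches: 131 × 22/18 = 160.11 → 160.
Rows: 423 × 23/24 = 405.38 → 405.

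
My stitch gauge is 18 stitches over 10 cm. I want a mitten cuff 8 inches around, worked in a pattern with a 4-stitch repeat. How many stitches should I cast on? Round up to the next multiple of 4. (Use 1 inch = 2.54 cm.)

CO 40 sts.

8 in = 8 × 2.54 = 20.32 cm.
18 / 10 = 1.8 sts/cm.
20.32 × 1.8 = 36.58 sts.
→ 40.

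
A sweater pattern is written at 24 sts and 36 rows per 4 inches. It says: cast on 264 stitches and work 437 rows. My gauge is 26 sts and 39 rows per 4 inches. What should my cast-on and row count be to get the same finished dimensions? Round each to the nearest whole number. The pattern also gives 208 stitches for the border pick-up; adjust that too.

Cast on 286 stitches; work 473 rows; border pick-up 225 stitches.

Stitches: 264 × 26/24 = 286.00 → 286.
Rows: 437 × 39/36 = 473.42 → 473.
border pick-up: 208 × 26/24 = 225.33 → 225.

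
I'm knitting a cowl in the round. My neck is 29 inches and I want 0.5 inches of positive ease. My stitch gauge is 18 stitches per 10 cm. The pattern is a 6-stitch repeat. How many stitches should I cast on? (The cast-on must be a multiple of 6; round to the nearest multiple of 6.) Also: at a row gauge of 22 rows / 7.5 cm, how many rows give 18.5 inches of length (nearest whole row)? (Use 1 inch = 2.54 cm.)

Finished = 29 + 0.5 = 29.5 inches.
29.5 inches × 2.54 = 74.93 cm.
18/10 = 1.8 sts per cm; 74.93 × 1.8 = 134.87 sts.
Nearest multiple of 6 → 132.
18.5 inches = 46.99 cm; × 2.933 = 137.84 → 138 rows.

Cast on 132 stitches; work 138 rows.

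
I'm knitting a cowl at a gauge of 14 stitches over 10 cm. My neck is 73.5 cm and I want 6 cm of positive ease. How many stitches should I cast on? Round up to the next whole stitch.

112 stitches.

Finished = 73.5 + 6 = 79.5 cm.
14 / 10 = 1.4 sts per cm.
79.50 × 1.4 = 111.30 sts.
→ 112 sts.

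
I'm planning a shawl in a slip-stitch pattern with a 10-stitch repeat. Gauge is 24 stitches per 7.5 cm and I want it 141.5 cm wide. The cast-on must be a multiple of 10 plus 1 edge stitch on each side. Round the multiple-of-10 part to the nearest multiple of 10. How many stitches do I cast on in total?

CO 452 sts.

24 / 7.5 = 3.2 sts per cm.
141.5 × 3.2 = 452.80 sts.
Less 2 edge sts → 450.80 for the repeat.
Nearest multiple of 10: 450.
Add back 2 edge sts → 452.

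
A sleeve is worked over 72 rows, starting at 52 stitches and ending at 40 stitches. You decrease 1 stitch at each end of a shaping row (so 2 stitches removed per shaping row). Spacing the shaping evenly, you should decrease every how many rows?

Stitches to remove: |40 − 52| = 12.
Shaping rows needed: 12 / 2 = 6.
72 rows / 6 = every 12 rows.

Decrease every 12th row.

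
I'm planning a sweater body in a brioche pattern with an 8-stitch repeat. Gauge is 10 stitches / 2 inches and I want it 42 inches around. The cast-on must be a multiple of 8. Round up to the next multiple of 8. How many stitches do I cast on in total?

216 stitches.

10 / 2 = 5 sts per inch.
42 × 5 = 210.00 sts.
Next multiple of 8: 216.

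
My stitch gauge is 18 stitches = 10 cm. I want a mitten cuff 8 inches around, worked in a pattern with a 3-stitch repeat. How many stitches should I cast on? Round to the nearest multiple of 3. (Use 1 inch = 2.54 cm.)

8 in = 8 × 2.54 = 20.32 cm.
18 / 10 = 1.8 sts/cm.
20.32 × 1.8 = 36.58 sts.
→ 36.

36 stitches.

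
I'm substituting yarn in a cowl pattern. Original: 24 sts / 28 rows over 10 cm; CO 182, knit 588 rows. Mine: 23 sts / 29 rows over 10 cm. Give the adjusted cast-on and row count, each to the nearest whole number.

Stitches: 182 × 23/24 = 174.42 → 174.
Rows: 588 × 29/28 = 609.00 → 609.

Cast on 174 stitches; work 609 rows.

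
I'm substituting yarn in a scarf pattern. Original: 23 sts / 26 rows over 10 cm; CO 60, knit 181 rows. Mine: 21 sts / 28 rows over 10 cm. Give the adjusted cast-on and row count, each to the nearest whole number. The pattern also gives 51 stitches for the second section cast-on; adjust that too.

Cast on 55 stitches; work 195 rows; second section cast-on 47 stitches.

Stitches: 60 × 21/23 = 54.78 → 55.
Rows: 181 × 28/26 = 194.92 → 195.
second section cast-on: 51 × 21/23 = 46.57 → 47.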